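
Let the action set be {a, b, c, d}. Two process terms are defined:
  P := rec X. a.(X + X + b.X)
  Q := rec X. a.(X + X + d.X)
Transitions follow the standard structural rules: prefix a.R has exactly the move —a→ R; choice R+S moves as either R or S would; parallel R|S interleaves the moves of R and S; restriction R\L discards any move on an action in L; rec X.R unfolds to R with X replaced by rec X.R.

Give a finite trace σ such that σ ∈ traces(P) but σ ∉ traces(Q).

Reachable graph of P (2 states):
  u0 = rec X. a.(X + X + b.X) → --a--▸ u1
  u1 = (rec X. a.(X + X + b.X)) + (rec X. a.(X + X + b.X)) + b.(rec X. a.(X + X + b.X)) → --a--▸ u1, --b--▸ u0
Reachable graph of Q (2 states):
  v0 = rec X. a.(X + X + d.X) → --a--▸ v1
  v1 = (rec X. a.(X + X + d.X)) + (rec X. a.(X + X + d.X)) + d.(rec X. a.(X + X + d.X)) → --a--▸ v1, --d--▸ v0
Trace ⟨ab⟩ through P, begin at {u0}:
  after a @ step 1: {u1}
  after b @ step 2: {u0}
  P completes σ.
Trace ⟨ab⟩ through Q, begin at {v0}:
  after a @ step 1: {v1}
  after b @ step 2: ∅  — Q cannot continue

ab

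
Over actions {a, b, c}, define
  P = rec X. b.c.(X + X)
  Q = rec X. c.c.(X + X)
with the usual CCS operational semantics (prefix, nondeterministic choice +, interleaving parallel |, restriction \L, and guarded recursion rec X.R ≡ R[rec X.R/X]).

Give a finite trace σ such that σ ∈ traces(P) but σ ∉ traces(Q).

b

Reachable graph of P (3 states):
  p0 = rec X. b.c.(X + X) | —b→ p1
  p1 = c.((rec X. b.c.(X + X)) + (rec X. b.c.(X + X))) | —c→ p2
  p2 = (rec X. b.c.(X + X)) + (rec X. b.c.(X + X)) | —b→ p1
Reachable graph of Q (3 states):
  q0 = rec X. c.c.(X + X) | —c→ q1
  q1 = c.((rec X. c.c.(X + X)) + (rec X. c.c.(X + X))) | —c→ q2
  q2 = (rec X. c.c.(X + X)) + (rec X. c.c.(X + X)) | —c→ q1
Run σ = ⟨b⟩ on P: start {p0}
  step 1 (b): {p1}
  — P admits the full trace.
Run σ = ⟨b⟩ on Q: start {q0}
  step 1 (b): no successor for Q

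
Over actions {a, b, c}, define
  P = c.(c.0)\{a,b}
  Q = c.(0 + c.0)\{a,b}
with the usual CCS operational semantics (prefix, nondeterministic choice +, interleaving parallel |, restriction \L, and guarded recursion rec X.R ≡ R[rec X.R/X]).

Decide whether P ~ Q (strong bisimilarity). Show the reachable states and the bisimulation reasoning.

bisimilar

Reachable graph of P (3 states):
  u0 = c.(c.0)\{a,b} | ··c··> u1
  u1 = (c.0)\{a,b} | ··c··> u2
  u2 = 0\{a,b} | (no moves)
Reachable graph of Q (3 states):
  v0 = c.(0 + c.0)\{a,b} | ··c··> v1
  v1 = (0 + c.0)\{a,b} | ··c··> v2
  v2 = 0\{a,b} | (no moves)
Partition-refinement fixed point:
  B0 = {u0, v0}
  B1 = {u1, v1}
  B2 = {u2, v2}
u0 ∈ B0, v0 ∈ B0 → same block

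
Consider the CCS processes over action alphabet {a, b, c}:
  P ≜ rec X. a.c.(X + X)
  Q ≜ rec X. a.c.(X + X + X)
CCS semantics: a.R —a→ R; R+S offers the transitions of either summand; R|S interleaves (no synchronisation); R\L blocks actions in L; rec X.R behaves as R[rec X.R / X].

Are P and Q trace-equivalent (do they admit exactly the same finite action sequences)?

traces(P) = traces(Q)

P's transition system — 3 states:
  p0 = rec X. a.c.(X + X) has moves -a-> p1
  p1 = c.((rec X. a.c.(X + X)) + (rec X. a.c.(X + X))) has moves -c-> p2
  p2 = (rec X. a.c.(X + X)) + (rec X. a.c.(X + X)) has moves -a-> p1
Q's transition system — 3 states:
  q0 = rec X. a.c.(X + X + X) has moves -a-> q1
  q1 = c.((rec X. a.c.(X + X + X)) + (rec X. a.c.(X + X + X)) + (rec X. a.c.(X + X + X))) has moves -c-> q2
  q2 = (rec X. a.c.(X + X + X)) + (rec X. a.c.(X + X + X)) + (rec X. a.c.(X + X + X)) has moves -a-> q1
Bisimilarity quotient blocks:
  B0 = {p0, p2, q0, q2}
  B1 = {p1, q1}
p0 ∈ B0, q0 ∈ B0 → same block
Bisimilar ⇒ trace-equivalent.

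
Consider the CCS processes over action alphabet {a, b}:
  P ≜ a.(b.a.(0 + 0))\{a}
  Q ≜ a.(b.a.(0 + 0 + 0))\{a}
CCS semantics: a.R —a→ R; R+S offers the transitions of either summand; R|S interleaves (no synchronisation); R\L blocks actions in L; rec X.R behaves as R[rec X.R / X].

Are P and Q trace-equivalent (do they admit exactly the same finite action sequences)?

Reachable graph of P (3 states):
  u0 = a.(b.a.(0 + 0))\{a} :: ··a··> u1
  u1 = (b.a.(0 + 0))\{a} :: ··b··> u2
  u2 = (a.(0 + 0))\{a} :: ·
Reachable graph of Q (3 states):
  v0 = a.(b.a.(0 + 0 + 0))\{a} :: ··a··> v1
  v1 = (b.a.(0 + 0 + 0))\{a} :: ··b··> v2
  v2 = (a.(0 + 0 + 0))\{a} :: ·
Partition-refinement fixed point:
  B0 = {u0, v0}
  B1 = {u1, v1}
  B2 = {u2, v2}
u0 ∈ B0, v0 ∈ B0 → same block
Bisimilar ⇒ trace-equivalent.

YES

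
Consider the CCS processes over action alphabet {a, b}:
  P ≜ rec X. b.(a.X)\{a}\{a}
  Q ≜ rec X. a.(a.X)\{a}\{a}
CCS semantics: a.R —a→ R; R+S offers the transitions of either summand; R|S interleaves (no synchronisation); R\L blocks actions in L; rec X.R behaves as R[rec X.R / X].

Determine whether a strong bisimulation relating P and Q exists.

NO

Reachable graph of P (2 states):
  m0 = rec X. b.(a.X)\{a}\{a} | --b--▸ m1
  m1 = (a.(rec X. b.(a.X)\{a}\{a}))\{a}\{a} | ·
Reachable graph of Q (2 states):
  n0 = rec X. a.(a.X)\{a}\{a} | --a--▸ n1
  n1 = (a.(rec X. a.(a.X)\{a}\{a}))\{a}\{a} | ·
Partition-refinement fixed point:
  B0 = {m0}
  B1 = {m1, n1}
  B2 = {n0}
m0 ∈ B0, n0 ∈ B2 → different blocks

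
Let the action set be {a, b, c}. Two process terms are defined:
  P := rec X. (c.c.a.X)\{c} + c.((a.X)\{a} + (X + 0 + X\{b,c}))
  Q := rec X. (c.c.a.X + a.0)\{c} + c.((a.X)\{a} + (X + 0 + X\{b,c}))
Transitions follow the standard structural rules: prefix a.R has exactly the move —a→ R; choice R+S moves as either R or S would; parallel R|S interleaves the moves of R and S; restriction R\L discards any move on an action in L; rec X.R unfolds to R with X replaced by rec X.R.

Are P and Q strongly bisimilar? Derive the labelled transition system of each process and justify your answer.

P ≁ Q

P's transition system — 2 states:
  m0 = rec X. (c.c.a.X)\{c} + c.((a.X)\{a} + (X + 0 + X\{b,c})) ⊢ --c--▸ m1
  m1 = (a.(rec X. (c.c.a.X)\{c} + c.((a.X)\{a} + (X + 0 + X\{b,c}))))\{a} + ((rec X. (c.c.a.X)\{c} + c.((a.X)\{a} + (X + 0 + X\{b,c}))) + 0 + (rec X. (c.c.a.X)\{c} + c.((a.X)\{a} + (X + 0 + X\{b,c})))\{b,c}) ⊢ --c--▸ m1
Q's transition system — 4 states:
  n0 = rec X. (c.c.a.X + a.0)\{c} + c.((a.X)\{a} + (X + 0 + X\{b,c})) ⊢ --a--▸ n1, --c--▸ n2
  n1 = 0\{c} ⊢ ·
  n2 = (a.(rec X. (c.c.a.X + a.0)\{c} + c.((a.X)\{a} + (X + 0 + X\{b,c}))))\{a} + ((rec X. (c.c.a.X + a.0)\{c} + c.((a.X)\{a} + (X + 0 + X\{b,c}))) + 0 + (rec X. (c.c.a.X + a.0)\{c} + c.((a.X)\{a} + (X + 0 + X\{b,c})))\{b,c}) ⊢ --a--▸ n1, --a--▸ n3, --c--▸ n2
  n3 = 0\{c}\{b,c} ⊢ ·
Coarsest stable partition (strong bisimilarity classes):
  B0 = {m0, m1}
  B1 = {n0, n2}
  B2 = {n1, n3}
m0 ∈ B0, n0 ∈ B1 → different blocks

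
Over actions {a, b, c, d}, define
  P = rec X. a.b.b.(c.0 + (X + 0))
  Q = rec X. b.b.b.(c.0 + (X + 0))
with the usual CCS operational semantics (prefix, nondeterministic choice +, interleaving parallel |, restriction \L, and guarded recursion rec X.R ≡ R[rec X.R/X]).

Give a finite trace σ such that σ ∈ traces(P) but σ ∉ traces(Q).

LTS(P): 5 reachable states
  s0 = rec X. a.b.b.(c.0 + (X + 0)) → ··a··> s1
  s1 = b.b.(c.0 + ((rec X. a.b.b.(c.0 + (X + 0))) + 0)) → ··b··> s2
  s2 = b.(c.0 + ((rec X. a.b.b.(c.0 + (X + 0))) + 0)) → ··b··> s3
  s3 = c.0 + ((rec X. a.b.b.(c.0 + (X + 0))) + 0) → ··a··> s1, ··c··> s4
  s4 = 0 → (no moves)
LTS(Q): 5 reachable states
  t0 = rec X. b.b.b.(c.0 + (X + 0)) → ··b··> t1
  t1 = b.b.(c.0 + ((rec X. b.b.b.(c.0 + (X + 0))) + 0)) → ··b··> t2
  t2 = b.(c.0 + ((rec X. b.b.b.(c.0 + (X + 0))) + 0)) → ··b··> t3
  t3 = c.0 + ((rec X. b.b.b.(c.0 + (X + 0))) + 0) → ··b··> t1, ··c··> t4
  t4 = 0 → (no moves)
Executing a from P (initial set {s0}):
  step 1 (a): {s1}
  P completes σ.
Executing a from Q (initial set {t0}):
  step 1 (a): no successor for Q

a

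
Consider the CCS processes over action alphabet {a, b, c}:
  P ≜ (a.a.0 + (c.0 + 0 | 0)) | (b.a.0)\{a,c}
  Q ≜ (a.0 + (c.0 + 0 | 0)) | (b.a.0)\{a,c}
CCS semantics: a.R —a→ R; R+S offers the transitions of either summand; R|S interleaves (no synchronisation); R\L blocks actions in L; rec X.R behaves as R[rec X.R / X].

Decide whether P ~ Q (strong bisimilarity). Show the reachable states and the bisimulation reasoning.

Reachable graph of P (6 states):
  u0 = (a.a.0 + (c.0 + 0 | 0)) | (b.a.0)\{a,c} ⊢ -a-> u1, -b-> u2, -c-> u3
  u1 = a.0 | (b.a.0)\{a,c} ⊢ -a-> u3, -b-> u4
  u2 = (a.a.0 + (c.0 + 0 | 0)) | (a.0)\{a,c} ⊢ -a-> u4, -c-> u5
  u3 = 0 | (b.a.0)\{a,c} ⊢ -b-> u5
  u4 = a.0 | (a.0)\{a,c} ⊢ -a-> u5
  u5 = 0 | (a.0)\{a,c} ⊢ ·
Reachable graph of Q (4 states):
  v0 = (a.0 + (c.0 + 0 | 0)) | (b.a.0)\{a,c} ⊢ -a-> v1, -b-> v2, -c-> v1
  v1 = 0 | (b.a.0)\{a,c} ⊢ -b-> v3
  v2 = (a.0 + (c.0 + 0 | 0)) | (a.0)\{a,c} ⊢ -a-> v3, -c-> v3
  v3 = 0 | (a.0)\{a,c} ⊢ ·
Coarsest stable partition (strong bisimilarity classes):
  B0 = {u0}
  B1 = {u2}
  B2 = {u5, v3}
  B3 = {u4}
  B4 = {u3, v1}
  B5 = {u1}
  B6 = {v0}
  B7 = {v2}
u0 ∈ B0, v0 ∈ B6 → different blocks

P ≁ Q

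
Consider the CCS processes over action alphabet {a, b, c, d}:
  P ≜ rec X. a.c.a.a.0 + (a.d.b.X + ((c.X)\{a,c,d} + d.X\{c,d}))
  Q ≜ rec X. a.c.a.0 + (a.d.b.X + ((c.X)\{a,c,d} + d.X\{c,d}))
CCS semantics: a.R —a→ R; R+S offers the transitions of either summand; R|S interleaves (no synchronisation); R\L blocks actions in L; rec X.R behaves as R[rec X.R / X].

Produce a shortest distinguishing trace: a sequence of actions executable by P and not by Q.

acaa

Reachable graph of P (10 states):
  m0 = rec X. a.c.a.a.0 + (a.d.b.X + ((c.X)\{a,c,d} + d.X\{c,d})) :: —a→ m1, —a→ m2, —d→ m3
  m1 = c.a.a.0 :: —c→ m4
  m2 = d.b.(rec X. a.c.a.a.0 + (a.d.b.X + ((c.X)\{a,c,d} + d.X\{c,d}))) :: —d→ m5
  m3 = (rec X. a.c.a.a.0 + (a.d.b.X + ((c.X)\{a,c,d} + d.X\{c,d})))\{c,d} :: —a→ m6, —a→ m7
  m4 = a.a.0 :: —a→ m8
  m5 = b.(rec X. a.c.a.a.0 + (a.d.b.X + ((c.X)\{a,c,d} + d.X\{c,d}))) :: —b→ m0
  m6 = (c.a.a.0)\{c,d} :: ∅
  m7 = (d.b.(rec X. a.c.a.a.0 + (a.d.b.X + ((c.X)\{a,c,d} + d.X\{c,d}))))\{c,d} :: ∅
  m8 = a.0 :: —a→ m9
  m9 = 0 :: ∅
Reachable graph of Q (9 states):
  n0 = rec X. a.c.a.0 + (a.d.b.X + ((c.X)\{a,c,d} + d.X\{c,d})) :: —a→ n1, —a→ n2, —d→ n3
  n1 = c.a.0 :: —c→ n4
  n2 = d.b.(rec X. a.c.a.0 + (a.d.b.X + ((c.X)\{a,c,d} + d.X\{c,d}))) :: —d→ n5
  n3 = (rec X. a.c.a.0 + (a.d.b.X + ((c.X)\{a,c,d} + d.X\{c,d})))\{c,d} :: —a→ n6, —a→ n7
  n4 = a.0 :: —a→ n8
  n5 = b.(rec X. a.c.a.0 + (a.d.b.X + ((c.X)\{a,c,d} + d.X\{c,d}))) :: —b→ n0
  n6 = (c.a.0)\{c,d} :: ∅
  n7 = (d.b.(rec X. a.c.a.0 + (a.d.b.X + ((c.X)\{a,c,d} + d.X\{c,d}))))\{c,d} :: ∅
  n8 = 0 :: ∅
Executing acaa from P (initial set {m0}):
  step 1 (a): {m1, m2}
  step 2 (c): {m4}
  step 3 (a): {m8}
  step 4 (a): {m9}
  — P admits the full trace.
Executing acaa from Q (initial set {n0}):
  step 1 (a): {n1, n2}
  step 2 (c): {n4}
  step 3 (a): {n8}
  step 4 (a): no successor for Q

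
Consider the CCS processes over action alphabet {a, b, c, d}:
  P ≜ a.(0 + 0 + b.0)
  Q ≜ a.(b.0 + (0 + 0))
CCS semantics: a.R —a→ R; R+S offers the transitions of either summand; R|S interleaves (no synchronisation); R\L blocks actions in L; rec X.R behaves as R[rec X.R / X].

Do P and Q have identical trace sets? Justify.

LTS(P): 3 reachable states
  u0 = a.(0 + 0 + b.0) → =a=> u1
  u1 = 0 + 0 + b.0 → =b=> u2
  u2 = 0 → stopped
LTS(Q): 3 reachable states
  v0 = a.(b.0 + (0 + 0)) → =a=> v1
  v1 = b.0 + (0 + 0) → =b=> v2
  v2 = 0 → stopped
Coarsest stable partition (strong bisimilarity classes):
  B0 = {u0, v0}
  B1 = {u1, v1}
  B2 = {u2, v2}
u0 ∈ B0, v0 ∈ B0 → same block
Bisimilar ⇒ trace-equivalent.

YES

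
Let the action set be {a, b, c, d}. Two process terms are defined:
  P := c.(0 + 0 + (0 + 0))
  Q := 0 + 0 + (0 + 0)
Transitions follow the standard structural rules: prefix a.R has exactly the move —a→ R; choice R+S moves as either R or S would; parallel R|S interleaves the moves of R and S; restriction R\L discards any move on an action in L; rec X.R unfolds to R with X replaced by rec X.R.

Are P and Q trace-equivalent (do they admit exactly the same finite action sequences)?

Reachable graph of P (2 states):
  u0 = c.(0 + 0 + (0 + 0)) ⊢ -c-> u1
  u1 = 0 + 0 + (0 + 0) ⊢ ∅
Reachable graph of Q (1 states):
  v0 = 0 + 0 + (0 + 0) ⊢ ∅
Executing c from P (initial set {u0}):
  [1] c ⇒ {u1}
  P completes σ.
Executing c from Q (initial set {v0}):
  [1] c ⇒ no successor for Q

NO — witness ⟨c⟩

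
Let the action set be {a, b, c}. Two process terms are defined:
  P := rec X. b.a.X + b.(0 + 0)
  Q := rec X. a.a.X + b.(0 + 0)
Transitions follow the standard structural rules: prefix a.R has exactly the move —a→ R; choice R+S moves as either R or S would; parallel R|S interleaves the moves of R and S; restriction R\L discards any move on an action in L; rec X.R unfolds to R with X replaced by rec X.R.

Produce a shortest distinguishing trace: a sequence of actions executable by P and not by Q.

ba

P's transition system — 3 states:
  s0 = rec X. b.a.X + b.(0 + 0) :: --b--▸ s1, --b--▸ s2
  s1 = 0 + 0 :: ·
  s2 = a.(rec X. b.a.X + b.(0 + 0)) :: --a--▸ s0
Q's transition system — 3 states:
  t0 = rec X. a.a.X + b.(0 + 0) :: --a--▸ t1, --b--▸ t2
  t1 = a.(rec X. a.a.X + b.(0 + 0)) :: --a--▸ t0
  t2 = 0 + 0 :: ·
Run σ = ⟨ba⟩ on P: start {s0}
  [1] b ⇒ {s1, s2}
  [2] a ⇒ {s0}
  ✓ P
Run σ = ⟨ba⟩ on Q: start {t0}
  [1] b ⇒ {t2}
  [2] a ⇒ ∅  — Q cannot continue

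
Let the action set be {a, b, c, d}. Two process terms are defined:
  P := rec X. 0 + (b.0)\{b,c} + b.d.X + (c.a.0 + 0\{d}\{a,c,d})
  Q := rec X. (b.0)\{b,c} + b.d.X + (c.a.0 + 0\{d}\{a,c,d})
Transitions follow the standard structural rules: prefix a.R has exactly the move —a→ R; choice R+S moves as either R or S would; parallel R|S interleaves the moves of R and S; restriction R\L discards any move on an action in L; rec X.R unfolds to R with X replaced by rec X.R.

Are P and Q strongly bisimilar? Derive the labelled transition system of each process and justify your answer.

Reachable graph of P (4 states):
  m0 = rec X. 0 + (b.0)\{b,c} + b.d.X + (c.a.0 + 0\{d}\{a,c,d}) has moves —b→ m1, —c→ m2
  m1 = d.(rec X. 0 + (b.0)\{b,c} + b.d.X + (c.a.0 + 0\{d}\{a,c,d})) has moves —d→ m0
  m2 = a.0 has moves —a→ m3
  m3 = 0 has moves ·
Reachable graph of Q (4 states):
  n0 = rec X. (b.0)\{b,c} + b.d.X + (c.a.0 + 0\{d}\{a,c,d}) has moves —b→ n1, —c→ n2
  n1 = d.(rec X. (b.0)\{b,c} + b.d.X + (c.a.0 + 0\{d}\{a,c,d})) has moves —d→ n0
  n2 = a.0 has moves —a→ n3
  n3 = 0 has moves ·
Bisimilarity quotient blocks:
  B0 = {m0, n0}
  B1 = {m1, n1}
  B2 = {m2, n2}
  B3 = {m3, n3}
m0 ∈ B0, n0 ∈ B0 → same block

YES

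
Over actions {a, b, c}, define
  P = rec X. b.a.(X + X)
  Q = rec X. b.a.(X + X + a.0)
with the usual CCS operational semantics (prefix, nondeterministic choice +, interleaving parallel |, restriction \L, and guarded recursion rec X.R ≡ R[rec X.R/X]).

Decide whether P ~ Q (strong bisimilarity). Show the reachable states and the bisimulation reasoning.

P ≁ Q

P's transition system — 3 states:
  s0 = rec X. b.a.(X + X) :: --b--▸ s1
  s1 = a.((rec X. b.a.(X + X)) + (rec X. b.a.(X + X))) :: --a--▸ s2
  s2 = (rec X. b.a.(X + X)) + (rec X. b.a.(X + X)) :: --b--▸ s1
Q's transition system — 4 states:
  t0 = rec X. b.a.(X + X + a.0) :: --b--▸ t1
  t1 = a.((rec X. b.a.(X + X + a.0)) + (rec X. b.a.(X + X + a.0)) + a.0) :: --a--▸ t2
  t2 = (rec X. b.a.(X + X + a.0)) + (rec X. b.a.(X + X + a.0)) + a.0 :: --a--▸ t3, --b--▸ t1
  t3 = 0 :: stopped
Coarsest stable partition (strong bisimilarity classes):
  B0 = {s0, s2}
  B1 = {s1}
  B2 = {t0}
  B3 = {t1}
  B4 = {t2}
  B5 = {t3}
s0 ∈ B0, t0 ∈ B2 → different blocks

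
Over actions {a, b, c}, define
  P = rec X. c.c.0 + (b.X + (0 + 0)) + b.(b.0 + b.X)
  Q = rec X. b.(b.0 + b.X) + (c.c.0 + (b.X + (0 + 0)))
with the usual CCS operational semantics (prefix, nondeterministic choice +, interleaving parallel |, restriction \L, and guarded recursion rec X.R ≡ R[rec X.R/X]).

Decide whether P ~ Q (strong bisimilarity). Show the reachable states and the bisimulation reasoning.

P's transition system — 4 states:
  m0 = rec X. c.c.0 + (b.X + (0 + 0)) + b.(b.0 + b.X) has moves ··b··> m0, ··b··> m1, ··c··> m2
  m1 = b.0 + b.(rec X. c.c.0 + (b.X + (0 + 0)) + b.(b.0 + b.X)) has moves ··b··> m0, ··b··> m3
  m2 = c.0 has moves ··c··> m3
  m3 = 0 has moves stopped
Q's transition system — 4 states:
  n0 = rec X. b.(b.0 + b.X) + (c.c.0 + (b.X + (0 + 0))) has moves ··b··> n0, ··b··> n1, ··c··> n2
  n1 = b.0 + b.(rec X. b.(b.0 + b.X) + (c.c.0 + (b.X + (0 + 0)))) has moves ··b··> n0, ··b··> n3
  n2 = c.0 has moves ··c··> n3
  n3 = 0 has moves stopped
Partition-refinement fixed point:
  B0 = {m0, n0}
  B1 = {m1, n1}
  B2 = {m3, n3}
  B3 = {m2, n2}
m0 ∈ B0, n0 ∈ B0 → same block

YES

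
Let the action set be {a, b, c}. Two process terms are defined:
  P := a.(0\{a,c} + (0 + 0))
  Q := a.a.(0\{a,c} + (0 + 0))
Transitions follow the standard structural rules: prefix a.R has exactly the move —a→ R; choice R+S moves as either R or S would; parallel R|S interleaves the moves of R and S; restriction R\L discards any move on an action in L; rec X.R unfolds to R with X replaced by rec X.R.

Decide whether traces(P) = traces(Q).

P's transition system — 2 states:
  p0 = a.(0\{a,c} + (0 + 0)) :: --a--▸ p1
  p1 = 0\{a,c} + (0 + 0) :: deadlocked
Q's transition system — 3 states:
  q0 = a.a.(0\{a,c} + (0 + 0)) :: --a--▸ q1
  q1 = a.(0\{a,c} + (0 + 0)) :: --a--▸ q2
  q2 = 0\{a,c} + (0 + 0) :: deadlocked
Trace ⟨aa⟩ through Q, begin at {q0}:
  [1] a ⇒ {q1}
  [2] a ⇒ {q2}
  — Q admits the full trace.
Trace ⟨aa⟩ through P, begin at {p0}:
  [1] a ⇒ {p1}
  [2] a ⇒ no successor for P

trace-distinct — witness ⟨aa⟩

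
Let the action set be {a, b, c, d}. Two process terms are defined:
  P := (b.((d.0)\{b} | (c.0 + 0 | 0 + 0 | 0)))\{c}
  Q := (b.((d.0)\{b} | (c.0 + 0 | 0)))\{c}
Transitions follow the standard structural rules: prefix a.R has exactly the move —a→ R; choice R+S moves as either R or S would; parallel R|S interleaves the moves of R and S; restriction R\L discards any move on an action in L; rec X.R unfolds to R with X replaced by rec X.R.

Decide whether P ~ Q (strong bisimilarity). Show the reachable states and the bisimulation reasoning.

P ~ Q

LTS(P): 3 reachable states
  p0 = (b.((d.0)\{b} | (c.0 + 0 | 0 + 0 | 0)))\{c} :: ··b··> p1
  p1 = ((d.0)\{b} | (c.0 + 0 | 0 + 0 | 0))\{c} :: ··d··> p2
  p2 = (0\{b} | (c.0 + 0 | 0 + 0 | 0))\{c} :: ∅
LTS(Q): 3 reachable states
  q0 = (b.((d.0)\{b} | (c.0 + 0 | 0)))\{c} :: ··b··> q1
  q1 = ((d.0)\{b} | (c.0 + 0 | 0))\{c} :: ··d··> q2
  q2 = (0\{b} | (c.0 + 0 | 0))\{c} :: ∅
Coarsest stable partition (strong bisimilarity classes):
  B0 = {p0, q0}
  B1 = {p1, q1}
  B2 = {p2, q2}
p0 ∈ B0, q0 ∈ B0 → same block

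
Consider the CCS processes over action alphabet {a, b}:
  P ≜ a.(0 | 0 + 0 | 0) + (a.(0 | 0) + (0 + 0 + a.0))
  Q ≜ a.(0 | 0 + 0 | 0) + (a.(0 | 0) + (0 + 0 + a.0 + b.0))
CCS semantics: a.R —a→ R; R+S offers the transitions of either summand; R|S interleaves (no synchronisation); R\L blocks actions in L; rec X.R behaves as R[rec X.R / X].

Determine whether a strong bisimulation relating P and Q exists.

NO

LTS(P): 4 reachable states
  s0 = a.(0 | 0 + 0 | 0) + (a.(0 | 0) + (0 + 0 + a.0)) has moves —a→ s1, —a→ s2, —a→ s3
  s1 = 0 has moves deadlocked
  s2 = 0 | 0 has moves deadlocked
  s3 = 0 | 0 + 0 | 0 has moves deadlocked
LTS(Q): 4 reachable states
  t0 = a.(0 | 0 + 0 | 0) + (a.(0 | 0) + (0 + 0 + a.0 + b.0)) has moves —a→ t1, —a→ t2, —a→ t3, —b→ t1
  t1 = 0 has moves deadlocked
  t2 = 0 | 0 has moves deadlocked
  t3 = 0 | 0 + 0 | 0 has moves deadlocked
Coarsest stable partition (strong bisimilarity classes):
  B0 = {s0}
  B1 = {s1, s2, s3, t1, t2, t3}
  B2 = {t0}
s0 ∈ B0, t0 ∈ B2 → different blocks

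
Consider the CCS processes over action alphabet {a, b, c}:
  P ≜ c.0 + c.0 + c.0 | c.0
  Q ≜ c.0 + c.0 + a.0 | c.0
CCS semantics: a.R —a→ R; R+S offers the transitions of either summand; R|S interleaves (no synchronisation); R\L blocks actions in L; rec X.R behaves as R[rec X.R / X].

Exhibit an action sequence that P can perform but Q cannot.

cc

P's transition system — 5 states:
  u0 = c.0 + c.0 + c.0 | c.0 :: -c-> u1, -c-> u2, -c-> u3
  u1 = 0 :: stopped
  u2 = 0 | c.0 :: -c-> u4
  u3 = c.0 | 0 :: -c-> u4
  u4 = 0 | 0 :: stopped
Q's transition system — 5 states:
  v0 = c.0 + c.0 + a.0 | c.0 :: -a-> v1, -c-> v2, -c-> v3
  v1 = 0 | c.0 :: -c-> v4
  v2 = 0 :: stopped
  v3 = a.0 | 0 :: -a-> v4
  v4 = 0 | 0 :: stopped
Run σ = ⟨cc⟩ on P: start {u0}
  step 1 (c): {u1, u2, u3}
  step 2 (c): {u4}
  ✓ P
Run σ = ⟨cc⟩ on Q: start {v0}
  step 1 (c): {v2, v3}
  step 2 (c): ∅ (Q stuck)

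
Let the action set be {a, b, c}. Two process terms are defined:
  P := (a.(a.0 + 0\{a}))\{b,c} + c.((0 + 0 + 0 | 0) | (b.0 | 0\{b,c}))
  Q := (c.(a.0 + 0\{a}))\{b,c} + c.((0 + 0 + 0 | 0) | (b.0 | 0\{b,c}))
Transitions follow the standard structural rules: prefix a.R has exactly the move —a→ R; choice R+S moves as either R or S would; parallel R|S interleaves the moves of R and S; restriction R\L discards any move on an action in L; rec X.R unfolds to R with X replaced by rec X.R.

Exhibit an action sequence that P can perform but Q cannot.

a

P's transition system — 5 states:
  m0 = (a.(a.0 + 0\{a}))\{b,c} + c.((0 + 0 + 0 | 0) | (b.0 | 0\{b,c})) :: =a=> m1, =c=> m2
  m1 = (a.0 + 0\{a})\{b,c} :: =a=> m3
  m2 = (0 + 0 + 0 | 0) | (b.0 | 0\{b,c}) :: =b=> m4
  m3 = 0\{b,c} :: deadlocked
  m4 = (0 + 0 + 0 | 0) | (0 | 0\{b,c}) :: deadlocked
Q's transition system — 3 states:
  n0 = (c.(a.0 + 0\{a}))\{b,c} + c.((0 + 0 + 0 | 0) | (b.0 | 0\{b,c})) :: =c=> n1
  n1 = (0 + 0 + 0 | 0) | (b.0 | 0\{b,c}) :: =b=> n2
  n2 = (0 + 0 + 0 | 0) | (0 | 0\{b,c}) :: deadlocked
Trace ⟨a⟩ through P, begin at {m0}:
  after a @ step 1: {m1}
  ✓ P
Trace ⟨a⟩ through Q, begin at {n0}:
  after a @ step 1: ∅  — Q cannot continue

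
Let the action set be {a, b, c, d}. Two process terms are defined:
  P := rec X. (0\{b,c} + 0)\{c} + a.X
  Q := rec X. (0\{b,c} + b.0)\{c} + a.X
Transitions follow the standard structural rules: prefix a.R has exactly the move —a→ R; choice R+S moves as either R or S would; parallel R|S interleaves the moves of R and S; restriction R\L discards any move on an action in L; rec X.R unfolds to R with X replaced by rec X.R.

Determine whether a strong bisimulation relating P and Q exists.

P ≁ Q

P's transition system — 1 states:
  u0 = rec X. (0\{b,c} + 0)\{c} + a.X | -a-> u0
Q's transition system — 2 states:
  v0 = rec X. (0\{b,c} + b.0)\{c} + a.X | -a-> v0, -b-> v1
  v1 = 0\{c} | stopped
Partition-refinement fixed point:
  B0 = {u0}
  B1 = {v0}
  B2 = {v1}
u0 ∈ B0, v0 ∈ B1 → different blocks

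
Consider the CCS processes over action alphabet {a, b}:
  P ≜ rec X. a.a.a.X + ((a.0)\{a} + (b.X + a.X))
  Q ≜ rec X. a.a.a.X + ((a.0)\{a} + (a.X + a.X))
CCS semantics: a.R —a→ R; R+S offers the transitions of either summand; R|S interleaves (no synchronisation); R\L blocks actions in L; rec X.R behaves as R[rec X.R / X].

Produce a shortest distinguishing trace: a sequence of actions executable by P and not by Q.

P's transition system — 3 states:
  u0 = rec X. a.a.a.X + ((a.0)\{a} + (b.X + a.X)) :: —a→ u0, —a→ u1, —b→ u0
  u1 = a.a.(rec X. a.a.a.X + ((a.0)\{a} + (b.X + a.X))) :: —a→ u2
  u2 = a.(rec X. a.a.a.X + ((a.0)\{a} + (b.X + a.X))) :: —a→ u0
Q's transition system — 3 states:
  v0 = rec X. a.a.a.X + ((a.0)\{a} + (a.X + a.X)) :: —a→ v0, —a→ v1
  v1 = a.a.(rec X. a.a.a.X + ((a.0)\{a} + (a.X + a.X))) :: —a→ v2
  v2 = a.(rec X. a.a.a.X + ((a.0)\{a} + (a.X + a.X))) :: —a→ v0
Executing b from P (initial set {u0}):
  after b @ step 1: {u0}
  ✓ P
Executing b from Q (initial set {v0}):
  after b @ step 1: ∅ (Q stuck)

b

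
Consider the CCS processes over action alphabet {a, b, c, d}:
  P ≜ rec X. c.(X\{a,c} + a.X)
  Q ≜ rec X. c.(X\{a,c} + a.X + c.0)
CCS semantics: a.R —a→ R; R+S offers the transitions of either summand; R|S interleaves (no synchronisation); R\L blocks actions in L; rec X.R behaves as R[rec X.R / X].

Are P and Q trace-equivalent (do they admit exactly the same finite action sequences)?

traces(P) ≠ traces(Q) — witness ⟨cc⟩

P's transition system — 2 states:
  p0 = rec X. c.(X\{a,c} + a.X) ⊢ --c--▸ p1
  p1 = (rec X. c.(X\{a,c} + a.X))\{a,c} + a.(rec X. c.(X\{a,c} + a.X)) ⊢ --a--▸ p0
Q's transition system — 3 states:
  q0 = rec X. c.(X\{a,c} + a.X + c.0) ⊢ --c--▸ q1
  q1 = (rec X. c.(X\{a,c} + a.X + c.0))\{a,c} + a.(rec X. c.(X\{a,c} + a.X + c.0)) + c.0 ⊢ --a--▸ q0, --c--▸ q2
  q2 = 0 ⊢ deadlocked
Trace ⟨cc⟩ through Q, begin at {q0}:
  after c @ step 1: {q1}
  after c @ step 2: {q2}
  ✓ Q
Trace ⟨cc⟩ through P, begin at {p0}:
  after c @ step 1: {p1}
  after c @ step 2: ∅ (P stuck)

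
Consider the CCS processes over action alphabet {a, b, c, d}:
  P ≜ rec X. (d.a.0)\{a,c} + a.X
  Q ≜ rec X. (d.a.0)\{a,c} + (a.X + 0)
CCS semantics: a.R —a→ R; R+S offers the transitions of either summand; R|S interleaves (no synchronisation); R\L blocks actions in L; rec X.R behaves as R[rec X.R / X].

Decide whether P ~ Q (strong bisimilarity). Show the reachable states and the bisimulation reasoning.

bisimilar

P's transition system — 2 states:
  s0 = rec X. (d.a.0)\{a,c} + a.X ⊢ =a=> s0, =d=> s1
  s1 = (a.0)\{a,c} ⊢ stopped
Q's transition system — 2 states:
  t0 = rec X. (d.a.0)\{a,c} + (a.X + 0) ⊢ =a=> t0, =d=> t1
  t1 = (a.0)\{a,c} ⊢ stopped
Partition-refinement fixed point:
  B0 = {s0, t0}
  B1 = {s1, t1}
s0 ∈ B0, t0 ∈ B0 → same block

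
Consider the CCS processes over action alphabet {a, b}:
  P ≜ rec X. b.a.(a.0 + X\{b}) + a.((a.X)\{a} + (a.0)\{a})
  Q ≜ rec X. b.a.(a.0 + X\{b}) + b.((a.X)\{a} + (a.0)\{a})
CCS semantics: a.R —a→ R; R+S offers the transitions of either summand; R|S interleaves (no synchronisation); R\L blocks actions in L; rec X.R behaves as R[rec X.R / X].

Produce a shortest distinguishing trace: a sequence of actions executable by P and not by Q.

Reachable graph of P (6 states):
  u0 = rec X. b.a.(a.0 + X\{b}) + a.((a.X)\{a} + (a.0)\{a}) → =a=> u1, =b=> u2
  u1 = (a.(rec X. b.a.(a.0 + X\{b}) + a.((a.X)\{a} + (a.0)\{a})))\{a} + (a.0)\{a} → stopped
  u2 = a.(a.0 + (rec X. b.a.(a.0 + X\{b}) + a.((a.X)\{a} + (a.0)\{a}))\{b}) → =a=> u3
  u3 = a.0 + (rec X. b.a.(a.0 + X\{b}) + a.((a.X)\{a} + (a.0)\{a}))\{b} → =a=> u4, =a=> u5
  u4 = ((a.(rec X. b.a.(a.0 + X\{b}) + a.((a.X)\{a} + (a.0)\{a})))\{a} + (a.0)\{a})\{b} → stopped
  u5 = 0 → stopped
Reachable graph of Q (5 states):
  v0 = rec X. b.a.(a.0 + X\{b}) + b.((a.X)\{a} + (a.0)\{a}) → =b=> v1, =b=> v2
  v1 = (a.(rec X. b.a.(a.0 + X\{b}) + b.((a.X)\{a} + (a.0)\{a})))\{a} + (a.0)\{a} → stopped
  v2 = a.(a.0 + (rec X. b.a.(a.0 + X\{b}) + b.((a.X)\{a} + (a.0)\{a}))\{b}) → =a=> v3
  v3 = a.0 + (rec X. b.a.(a.0 + X\{b}) + b.((a.X)\{a} + (a.0)\{a}))\{b} → =a=> v4
  v4 = 0 → stopped
Run σ = ⟨a⟩ on P: start {u0}
  step 1 (a): {u1}
  — P admits the full trace.
Run σ = ⟨a⟩ on Q: start {v0}
  step 1 (a): ∅ (Q stuck)

a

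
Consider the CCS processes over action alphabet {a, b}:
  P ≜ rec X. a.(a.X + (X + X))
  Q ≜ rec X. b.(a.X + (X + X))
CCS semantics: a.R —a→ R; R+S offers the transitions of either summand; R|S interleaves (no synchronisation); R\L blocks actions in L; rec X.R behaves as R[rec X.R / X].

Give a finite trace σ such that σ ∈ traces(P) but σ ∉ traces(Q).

LTS(P): 2 reachable states
  p0 = rec X. a.(a.X + (X + X)) ⊢ —a→ p1
  p1 = a.(rec X. a.(a.X + (X + X))) + ((rec X. a.(a.X + (X + X))) + (rec X. a.(a.X + (X + X)))) ⊢ —a→ p0, —a→ p1
LTS(Q): 2 reachable states
  q0 = rec X. b.(a.X + (X + X)) ⊢ —b→ q1
  q1 = a.(rec X. b.(a.X + (X + X))) + ((rec X. b.(a.X + (X + X))) + (rec X. b.(a.X + (X + X)))) ⊢ —a→ q0, —b→ q1
Run σ = ⟨a⟩ on P: start {p0}
  [1] a ⇒ {p1}
  ✓ P
Run σ = ⟨a⟩ on Q: start {q0}
  [1] a ⇒ no successor for Q

a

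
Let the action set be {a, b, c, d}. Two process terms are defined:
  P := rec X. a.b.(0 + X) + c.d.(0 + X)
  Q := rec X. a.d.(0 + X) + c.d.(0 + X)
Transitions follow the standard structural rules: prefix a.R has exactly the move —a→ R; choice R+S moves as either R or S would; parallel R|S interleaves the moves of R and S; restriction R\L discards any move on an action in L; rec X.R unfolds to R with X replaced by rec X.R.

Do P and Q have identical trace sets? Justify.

Reachable graph of P (4 states):
  s0 = rec X. a.b.(0 + X) + c.d.(0 + X) | —a→ s1, —c→ s2
  s1 = b.(0 + (rec X. a.b.(0 + X) + c.d.(0 + X))) | —b→ s3
  s2 = d.(0 + (rec X. a.b.(0 + X) + c.d.(0 + X))) | —d→ s3
  s3 = 0 + (rec X. a.b.(0 + X) + c.d.(0 + X)) | —a→ s1, —c→ s2
Reachable graph of Q (3 states):
  t0 = rec X. a.d.(0 + X) + c.d.(0 + X) | —a→ t1, —c→ t1
  t1 = d.(0 + (rec X. a.d.(0 + X) + c.d.(0 + X))) | —d→ t2
  t2 = 0 + (rec X. a.d.(0 + X) + c.d.(0 + X)) | —a→ t1, —c→ t1
Run σ = ⟨ab⟩ on P: start {s0}
  step 1 (a): {s1}
  step 2 (b): {s3}
  ✓ P
Run σ = ⟨ab⟩ on Q: start {t0}
  step 1 (a): {t1}
  step 2 (b): ∅ (Q stuck)

trace-distinct — witness ⟨ab⟩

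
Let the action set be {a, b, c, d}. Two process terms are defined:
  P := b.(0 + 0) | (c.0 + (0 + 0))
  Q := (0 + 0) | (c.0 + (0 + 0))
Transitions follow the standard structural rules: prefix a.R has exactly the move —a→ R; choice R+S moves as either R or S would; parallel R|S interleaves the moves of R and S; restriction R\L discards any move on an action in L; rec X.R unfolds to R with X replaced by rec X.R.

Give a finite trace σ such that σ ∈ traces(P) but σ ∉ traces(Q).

b

LTS(P): 4 reachable states
  s0 = b.(0 + 0) | (c.0 + (0 + 0)) → =b=> s1, =c=> s2
  s1 = (0 + 0) | (c.0 + (0 + 0)) → =c=> s3
  s2 = b.(0 + 0) | 0 → =b=> s3
  s3 = (0 + 0) | 0 → ∅
LTS(Q): 2 reachable states
  t0 = (0 + 0) | (c.0 + (0 + 0)) → =c=> t1
  t1 = (0 + 0) | 0 → ∅
Trace ⟨b⟩ through P, begin at {s0}:
  step 1 (b): {s1}
  P completes σ.
Trace ⟨b⟩ through Q, begin at {t0}:
  step 1 (b): ∅ (Q stuck)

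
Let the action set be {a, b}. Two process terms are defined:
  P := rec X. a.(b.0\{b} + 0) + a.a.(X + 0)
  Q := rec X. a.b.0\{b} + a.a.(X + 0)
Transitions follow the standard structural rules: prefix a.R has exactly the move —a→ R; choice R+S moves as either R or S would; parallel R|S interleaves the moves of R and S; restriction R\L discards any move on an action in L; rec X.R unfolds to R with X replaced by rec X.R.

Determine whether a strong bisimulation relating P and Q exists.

P ~ Q

LTS(P): 5 reachable states
  u0 = rec X. a.(b.0\{b} + 0) + a.a.(X + 0) has moves -a-> u1, -a-> u2
  u1 = a.((rec X. a.(b.0\{b} + 0) + a.a.(X + 0)) + 0) has moves -a-> u3
  u2 = b.0\{b} + 0 has moves -b-> u4
  u3 = (rec X. a.(b.0\{b} + 0) + a.a.(X + 0)) + 0 has moves -a-> u1, -a-> u2
  u4 = 0\{b} has moves deadlocked
LTS(Q): 5 reachable states
  v0 = rec X. a.b.0\{b} + a.a.(X + 0) has moves -a-> v1, -a-> v2
  v1 = a.((rec X. a.b.0\{b} + a.a.(X + 0)) + 0) has moves -a-> v3
  v2 = b.0\{b} has moves -b-> v4
  v3 = (rec X. a.b.0\{b} + a.a.(X + 0)) + 0 has moves -a-> v1, -a-> v2
  v4 = 0\{b} has moves deadlocked
Partition-refinement fixed point:
  B0 = {u0, u3, v0, v3}
  B1 = {u1, v1}
  B2 = {u2, v2}
  B3 = {u4, v4}
u0 ∈ B0, v0 ∈ B0 → same block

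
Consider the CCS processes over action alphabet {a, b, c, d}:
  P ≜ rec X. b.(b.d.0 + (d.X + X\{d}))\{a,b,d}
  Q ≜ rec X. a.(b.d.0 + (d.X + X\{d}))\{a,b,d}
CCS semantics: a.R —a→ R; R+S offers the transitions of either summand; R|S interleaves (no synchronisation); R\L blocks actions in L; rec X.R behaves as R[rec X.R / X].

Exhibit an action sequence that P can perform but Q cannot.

LTS(P): 2 reachable states
  p0 = rec X. b.(b.d.0 + (d.X + X\{d}))\{a,b,d} has moves —b→ p1
  p1 = (b.d.0 + (d.(rec X. b.(b.d.0 + (d.X + X\{d}))\{a,b,d}) + (rec X. b.(b.d.0 + (d.X + X\{d}))\{a,b,d})\{d}))\{a,b,d} has moves ∅
LTS(Q): 2 reachable states
  q0 = rec X. a.(b.d.0 + (d.X + X\{d}))\{a,b,d} has moves —a→ q1
  q1 = (b.d.0 + (d.(rec X. a.(b.d.0 + (d.X + X\{d}))\{a,b,d}) + (rec X. a.(b.d.0 + (d.X + X\{d}))\{a,b,d})\{d}))\{a,b,d} has moves ∅
Trace ⟨b⟩ through P, begin at {p0}:
  [1] b ⇒ {p1}
  — P admits the full trace.
Trace ⟨b⟩ through Q, begin at {q0}:
  [1] b ⇒ ∅  — Q cannot continue

b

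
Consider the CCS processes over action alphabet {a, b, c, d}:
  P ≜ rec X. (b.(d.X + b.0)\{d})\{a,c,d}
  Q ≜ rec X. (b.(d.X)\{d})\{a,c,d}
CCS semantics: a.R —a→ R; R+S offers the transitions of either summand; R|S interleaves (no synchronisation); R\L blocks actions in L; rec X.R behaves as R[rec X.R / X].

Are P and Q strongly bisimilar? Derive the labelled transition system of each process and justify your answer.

LTS(P): 3 reachable states
  m0 = rec X. (b.(d.X + b.0)\{d})\{a,c,d} → --b--▸ m1
  m1 = (d.(rec X. (b.(d.X + b.0)\{d})\{a,c,d}) + b.0)\{d}\{a,c,d} → --b--▸ m2
  m2 = 0\{d}\{a,c,d} → ·
LTS(Q): 2 reachable states
  n0 = rec X. (b.(d.X)\{d})\{a,c,d} → --b--▸ n1
  n1 = (d.(rec X. (b.(d.X)\{d})\{a,c,d}))\{d}\{a,c,d} → ·
Coarsest stable partition (strong bisimilarity classes):
  B0 = {m0}
  B1 = {m1, n0}
  B2 = {m2, n1}
m0 ∈ B0, n0 ∈ B1 → different blocks

not bisimilar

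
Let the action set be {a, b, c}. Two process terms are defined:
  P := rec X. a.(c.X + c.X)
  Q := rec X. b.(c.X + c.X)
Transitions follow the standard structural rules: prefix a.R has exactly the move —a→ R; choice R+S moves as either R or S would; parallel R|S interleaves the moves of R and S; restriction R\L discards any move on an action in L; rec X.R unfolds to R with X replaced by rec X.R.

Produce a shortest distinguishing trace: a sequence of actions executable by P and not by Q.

a

LTS(P): 2 reachable states
  u0 = rec X. a.(c.X + c.X) ⊢ --a--▸ u1
  u1 = c.(rec X. a.(c.X + c.X)) + c.(rec X. a.(c.X + c.X)) ⊢ --c--▸ u0
LTS(Q): 2 reachable states
  v0 = rec X. b.(c.X + c.X) ⊢ --b--▸ v1
  v1 = c.(rec X. b.(c.X + c.X)) + c.(rec X. b.(c.X + c.X)) ⊢ --c--▸ v0
Run σ = ⟨a⟩ on P: start {u0}
  after a @ step 1: {u1}
  P completes σ.
Run σ = ⟨a⟩ on Q: start {v0}
  after a @ step 1: ∅  — Q cannot continue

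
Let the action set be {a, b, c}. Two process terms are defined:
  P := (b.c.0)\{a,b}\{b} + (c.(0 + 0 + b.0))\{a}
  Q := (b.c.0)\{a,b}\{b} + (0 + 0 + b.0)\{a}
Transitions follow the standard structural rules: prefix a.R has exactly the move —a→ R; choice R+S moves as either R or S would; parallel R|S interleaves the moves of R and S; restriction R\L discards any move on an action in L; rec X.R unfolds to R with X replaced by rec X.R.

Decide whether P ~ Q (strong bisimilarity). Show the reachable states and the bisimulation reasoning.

not bisimilar

Reachable graph of P (3 states):
  m0 = (b.c.0)\{a,b}\{b} + (c.(0 + 0 + b.0))\{a} → —c→ m1
  m1 = (0 + 0 + b.0)\{a} → —b→ m2
  m2 = 0\{a} → stopped
Reachable graph of Q (2 states):
  n0 = (b.c.0)\{a,b}\{b} + (0 + 0 + b.0)\{a} → —b→ n1
  n1 = 0\{a} → stopped
Bisimilarity quotient blocks:
  B0 = {m0}
  B1 = {m1, n0}
  B2 = {m2, n1}
m0 ∈ B0, n0 ∈ B1 → different blocks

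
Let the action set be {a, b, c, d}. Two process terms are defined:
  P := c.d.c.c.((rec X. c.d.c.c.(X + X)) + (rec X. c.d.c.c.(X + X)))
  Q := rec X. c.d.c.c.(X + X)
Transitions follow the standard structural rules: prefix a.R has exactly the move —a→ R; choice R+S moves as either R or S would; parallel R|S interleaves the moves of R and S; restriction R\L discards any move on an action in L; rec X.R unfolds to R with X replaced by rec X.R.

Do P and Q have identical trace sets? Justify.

P's transition system — 5 states:
  u0 = c.d.c.c.((rec X. c.d.c.c.(X + X)) + (rec X. c.d.c.c.(X + X))) | =c=> u1
  u1 = d.c.c.((rec X. c.d.c.c.(X + X)) + (rec X. c.d.c.c.(X + X))) | =d=> u2
  u2 = c.c.((rec X. c.d.c.c.(X + X)) + (rec X. c.d.c.c.(X + X))) | =c=> u3
  u3 = c.((rec X. c.d.c.c.(X + X)) + (rec X. c.d.c.c.(X + X))) | =c=> u4
  u4 = (rec X. c.d.c.c.(X + X)) + (rec X. c.d.c.c.(X + X)) | =c=> u1
Q's transition system — 5 states:
  v0 = rec X. c.d.c.c.(X + X) | =c=> v1
  v1 = d.c.c.((rec X. c.d.c.c.(X + X)) + (rec X. c.d.c.c.(X + X))) | =d=> v2
  v2 = c.c.((rec X. c.d.c.c.(X + X)) + (rec X. c.d.c.c.(X + X))) | =c=> v3
  v3 = c.((rec X. c.d.c.c.(X + X)) + (rec X. c.d.c.c.(X + X))) | =c=> v4
  v4 = (rec X. c.d.c.c.(X + X)) + (rec X. c.d.c.c.(X + X)) | =c=> v1
Partition-refinement fixed point:
  B0 = {u0, u4, v0, v4}
  B1 = {u1, v1}
  B2 = {u2, v2}
  B3 = {u3, v3}
u0 ∈ B0, v0 ∈ B0 → same block
Bisimilar ⇒ trace-equivalent.

trace-equivalent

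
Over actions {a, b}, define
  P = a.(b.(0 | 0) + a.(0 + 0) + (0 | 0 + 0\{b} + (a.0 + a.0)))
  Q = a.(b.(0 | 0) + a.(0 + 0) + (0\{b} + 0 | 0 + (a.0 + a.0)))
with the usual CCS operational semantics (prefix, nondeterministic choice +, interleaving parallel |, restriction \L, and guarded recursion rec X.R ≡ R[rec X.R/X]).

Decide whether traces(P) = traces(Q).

LTS(P): 5 reachable states
  s0 = a.(b.(0 | 0) + a.(0 + 0) + (0 | 0 + 0\{b} + (a.0 + a.0))) has moves -a-> s1
  s1 = b.(0 | 0) + a.(0 + 0) + (0 | 0 + 0\{b} + (a.0 + a.0)) has moves -a-> s2, -a-> s3, -b-> s4
  s2 = 0 has moves ∅
  s3 = 0 + 0 has moves ∅
  s4 = 0 | 0 has moves ∅
LTS(Q): 5 reachable states
  t0 = a.(b.(0 | 0) + a.(0 + 0) + (0\{b} + 0 | 0 + (a.0 + a.0))) has moves -a-> t1
  t1 = b.(0 | 0) + a.(0 + 0) + (0\{b} + 0 | 0 + (a.0 + a.0)) has moves -a-> t2, -a-> t3, -b-> t4
  t2 = 0 has moves ∅
  t3 = 0 + 0 has moves ∅
  t4 = 0 | 0 has moves ∅
Partition-refinement fixed point:
  B0 = {s0, t0}
  B1 = {s1, t1}
  B2 = {s2, s3, s4, t2, t3, t4}
s0 ∈ B0, t0 ∈ B0 → same block
Bisimilar ⇒ trace-equivalent.

trace-equivalent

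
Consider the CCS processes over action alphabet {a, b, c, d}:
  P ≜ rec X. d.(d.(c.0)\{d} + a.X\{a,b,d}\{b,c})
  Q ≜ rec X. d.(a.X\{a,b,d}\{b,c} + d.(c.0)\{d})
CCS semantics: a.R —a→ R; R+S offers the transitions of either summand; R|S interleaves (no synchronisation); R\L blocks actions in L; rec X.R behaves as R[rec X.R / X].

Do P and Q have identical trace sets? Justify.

Reachable graph of P (5 states):
  s0 = rec X. d.(d.(c.0)\{d} + a.X\{a,b,d}\{b,c}) has moves ··d··> s1
  s1 = d.(c.0)\{d} + a.(rec X. d.(d.(c.0)\{d} + a.X\{a,b,d}\{b,c}))\{a,b,d}\{b,c} has moves ··a··> s2, ··d··> s3
  s2 = (rec X. d.(d.(c.0)\{d} + a.X\{a,b,d}\{b,c}))\{a,b,d}\{b,c} has moves ·
  s3 = (c.0)\{d} has moves ··c··> s4
  s4 = 0\{d} has moves ·
Reachable graph of Q (5 states):
  t0 = rec X. d.(a.X\{a,b,d}\{b,c} + d.(c.0)\{d}) has moves ··d··> t1
  t1 = a.(rec X. d.(a.X\{a,b,d}\{b,c} + d.(c.0)\{d}))\{a,b,d}\{b,c} + d.(c.0)\{d} has moves ··a··> t2, ··d··> t3
  t2 = (rec X. d.(a.X\{a,b,d}\{b,c} + d.(c.0)\{d}))\{a,b,d}\{b,c} has moves ·
  t3 = (c.0)\{d} has moves ··c··> t4
  t4 = 0\{d} has moves ·
Partition-refinement fixed point:
  B0 = {s0, t0}
  B1 = {s1, t1}
  B2 = {s3, t3}
  B3 = {s2, s4, t2, t4}
s0 ∈ B0, t0 ∈ B0 → same block
Bisimilar ⇒ trace-equivalent.

trace-equivalent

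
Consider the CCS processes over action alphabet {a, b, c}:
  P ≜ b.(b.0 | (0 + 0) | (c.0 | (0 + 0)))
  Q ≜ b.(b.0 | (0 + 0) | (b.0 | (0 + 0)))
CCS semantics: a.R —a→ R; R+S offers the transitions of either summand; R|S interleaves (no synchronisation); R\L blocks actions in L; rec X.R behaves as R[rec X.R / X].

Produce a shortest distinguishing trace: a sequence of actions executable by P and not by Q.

LTS(P): 5 reachable states
  s0 = b.(b.0 | (0 + 0) | (c.0 | (0 + 0))) → --b--▸ s1
  s1 = b.0 | (0 + 0) | (c.0 | (0 + 0)) → --b--▸ s2, --c--▸ s3
  s2 = 0 | (0 + 0) | (c.0 | (0 + 0)) → --c--▸ s4
  s3 = b.0 | (0 + 0) | (0 | (0 + 0)) → --b--▸ s4
  s4 = 0 | (0 + 0) | (0 | (0 + 0)) → deadlocked
LTS(Q): 5 reachable states
  t0 = b.(b.0 | (0 + 0) | (b.0 | (0 + 0))) → --b--▸ t1
  t1 = b.0 | (0 + 0) | (b.0 | (0 + 0)) → --b--▸ t2, --b--▸ t3
  t2 = 0 | (0 + 0) | (b.0 | (0 + 0)) → --b--▸ t4
  t3 = b.0 | (0 + 0) | (0 | (0 + 0)) → --b--▸ t4
  t4 = 0 | (0 + 0) | (0 | (0 + 0)) → deadlocked
Run σ = ⟨bc⟩ on P: start {s0}
  after b @ step 1: {s1}
  after c @ step 2: {s3}
  ✓ P
Run σ = ⟨bc⟩ on Q: start {t0}
  after b @ step 1: {t1}
  after c @ step 2: ∅  — Q cannot continue

bc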